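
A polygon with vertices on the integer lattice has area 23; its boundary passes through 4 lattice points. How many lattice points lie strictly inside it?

22

From Pick's theorem, I = A − B/2 + 1 = 23 − 4/2 + 1 = 22.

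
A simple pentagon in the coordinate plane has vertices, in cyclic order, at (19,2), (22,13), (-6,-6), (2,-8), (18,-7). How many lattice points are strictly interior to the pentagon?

252

Using the shoelace formula, 2A = |(19·13 − 22·2) + (22·(-6) − (-6)·13) + ((-6)·(-8) − 2·(-6)) + (2·(-7) − 18·(-8)) + (18·2 − 19·(-7))| = 508, so the area is 254.
Along each edge there are gcd(|Δx|,|Δy|)+1 lattice points, so counting each shared vertex once the boundary has gcd(3,11) + gcd(28,19) + gcd(8,2) + gcd(16,1) + gcd(1,9) = 1+1+2+1+1 = 6.
Pick's theorem gives I = A − B/2 + 1 = 254 − 6/2 + 1 = 252.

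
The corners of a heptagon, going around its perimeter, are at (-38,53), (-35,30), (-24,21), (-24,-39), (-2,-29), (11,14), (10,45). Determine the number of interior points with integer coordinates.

2786

The shoelace formula gives twice the area as |((-38)·30 − (-35)·53) + ((-35)·21 − (-24)·30) + ((-24)·(-39) − (-24)·21) + ((-24)·(-29) − (-2)·(-39)) + ((-2)·14 − 11·(-29)) + (11·45 − 10·14) + (10·53 − (-38)·45)| = 5644, so the area is 2822.
Along each edge there are gcd(|Δx|,|Δy|)+1 lattice points, so counting each shared vertex once the boundary has gcd(3,23) + gcd(11,9) + gcd(0,60) + gcd(22,10) + gcd(13,43) + gcd(1,31) + gcd(48,8) = 1+1+60+2+1+1+8 = 74.
Pick's theorem gives I = A − B/2 + 1 = 2822 − 74/2 + 1 = 2786.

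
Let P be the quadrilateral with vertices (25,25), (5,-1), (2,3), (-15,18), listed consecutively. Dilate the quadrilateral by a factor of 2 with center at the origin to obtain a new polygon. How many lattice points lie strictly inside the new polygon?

1750

The shoelace formula gives twice the area as |[25·(-1) − 5·25] + [5·3 − 2·(-1)] + [2·18 − (-15)·3] + [(-15)·25 − 25·18]| = 877, so the area is 438.5.
The number of boundary lattice points is Σ gcd(|Δx|,|Δy|) = gcd(20,26) + gcd(3,4) + gcd(17,15) + gcd(40,7) = 2+1+1+1 = 5.
Scaling by 2 multiplies the area by 2² = 4 (so the new area is 1754) and multiplies the boundary lattice-point count by 2, giving 10.
By Pick's theorem, the interior count of the dilated polygon is 1754 − 10/2 + 1 = 1750.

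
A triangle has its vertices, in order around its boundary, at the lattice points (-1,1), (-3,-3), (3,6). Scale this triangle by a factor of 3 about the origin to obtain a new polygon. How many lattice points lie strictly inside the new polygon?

19

By the shoelace formula, twice the signed area is |[(-1)·(-3) − (-3)·1] + [(-3)·6 − 3·(-3)] + [3·1 − (-1)·6]| = 6, so the area is 3.
The number of boundary lattice points is Σ gcd(|Δx|,|Δy|) = gcd(2,4) + gcd(6,9) + gcd(4,5) = 2+3+1 = 6.
Scaling by 3 multiplies the area by 3² = 9 (so the new area is 27) and multiplies the boundary lattice-point count by 3, giving 18.
By Pick's theorem, the interior count of the dilated polygon is 27 − 18/2 + 1 = 19.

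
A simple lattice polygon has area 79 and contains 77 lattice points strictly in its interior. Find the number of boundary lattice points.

Pick's theorem gives A = I + B/2 − 1, so B = 2(A − I + 1) = 2(79 − 77 + 1) = 6.

6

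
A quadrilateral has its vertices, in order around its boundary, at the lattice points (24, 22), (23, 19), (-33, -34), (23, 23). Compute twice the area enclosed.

The shoelace formula gives twice the area as |[24·19 − 23·22] + [23·(-34) − (-33)·19] + [(-33)·23 − 23·(-34)] + [23·22 − 24·23]| = 228, so the area is 114.

228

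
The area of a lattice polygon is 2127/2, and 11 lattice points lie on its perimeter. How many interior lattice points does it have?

From Pick's theorem, I = A − B/2 + 1 = 2127/2 − 11/2 + 1 = 1059.

1059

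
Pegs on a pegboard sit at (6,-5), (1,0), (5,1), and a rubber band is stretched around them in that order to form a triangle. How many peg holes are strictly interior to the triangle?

10

By the shoelace formula, twice the signed area is |(6·0 − 1·(-5)) + (1·1 − 5·0) + (5·(-5) − 6·1)| = 25, so the area is 25/2.
Summing gcd(|Δx|,|Δy|) over the edges gives the boundary count: gcd(5,5) + gcd(4,1) + gcd(1,6) = 5+1+1 = 7.
By Pick's theorem A = I + B/2 − 1, so I = 25/2 − 7/2 + 1 = 10.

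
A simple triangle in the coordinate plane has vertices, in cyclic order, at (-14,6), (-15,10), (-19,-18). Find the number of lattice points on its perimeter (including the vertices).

6

Summing gcd(|Δx|,|Δy|) over the edges gives the boundary count: gcd(1,4) + gcd(4,28) + gcd(5,24) = 1+4+1 = 6.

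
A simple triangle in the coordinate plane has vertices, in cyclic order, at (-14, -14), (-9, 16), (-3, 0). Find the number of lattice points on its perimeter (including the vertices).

8

Summing gcd(|Δx|,|Δy|) over the edges gives the boundary count: gcd(5,30) + gcd(6,16) + gcd(11,14) = 5+2+1 = 8.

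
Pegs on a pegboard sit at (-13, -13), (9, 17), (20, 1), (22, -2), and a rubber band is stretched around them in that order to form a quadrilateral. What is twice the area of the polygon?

809

Using the shoelace formula, 2A = |[(-13)·17 − 9·(-13)] + [9·1 − 20·17] + [20·(-2) − 22·1] + [22·(-13) − (-13)·(-2)]| = 809, so the area is 404.5.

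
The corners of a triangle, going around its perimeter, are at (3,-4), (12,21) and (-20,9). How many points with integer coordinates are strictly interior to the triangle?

The shoelace formula gives twice the area as |(3·21 − 12·(-4)) + (12·9 − (-20)·21) + ((-20)·(-4) − 3·9)| = 692, so the area is 346.
Summing gcd(|Δx|,|Δy|) over the edges gives the boundary count: gcd(9,25) + gcd(32,12) + gcd(23,13) = 1+4+1 = 6.
Pick's theorem gives I = A − B/2 + 1 = 346 − 6/2 + 1 = 344.

344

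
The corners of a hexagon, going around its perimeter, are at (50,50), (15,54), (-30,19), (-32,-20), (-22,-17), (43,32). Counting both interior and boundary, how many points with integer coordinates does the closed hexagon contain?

2878

The shoelace formula gives twice the area as |(50·54 − 15·50) + (15·19 − (-30)·54) + ((-30)·(-20) − (-32)·19) + ((-32)·(-17) − (-22)·(-20)) + ((-22)·32 − 43·(-17)) + (43·50 − 50·32)| = 5744, so the area is 2872.
Along each edge there are gcd(|Δx|,|Δy|)+1 lattice points, so counting each shared vertex once the boundary has gcd(35,4) + gcd(45,35) + gcd(2,39) + gcd(10,3) + gcd(65,49) + gcd(7,18) = 1+5+1+1+1+1 = 10.
Pick's theorem gives I = A − B/2 + 1 = 2872 − 10/2 + 1 = 2868, so the closed region contains I + B = 2868 + 10 = 2878 lattice points.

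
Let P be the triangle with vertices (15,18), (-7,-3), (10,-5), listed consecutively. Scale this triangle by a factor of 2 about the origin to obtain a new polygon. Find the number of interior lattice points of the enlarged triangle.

800

Using the shoelace formula, 2A = |(15·(-3) − (-7)·18) + ((-7)·(-5) − 10·(-3)) + (10·18 − 15·(-5))| = 401, so the area is 401/2.
The number of boundary lattice points is Σ gcd(|Δx|,|Δy|) = gcd(22,21) + gcd(17,2) + gcd(5,23) = 1+1+1 = 3.
Scaling by 2 multiplies the area by 2² = 4 (so the new area is 802) and multiplies the boundary lattice-point count by 2, giving 6.
By Pick's theorem, the interior count of the dilated polygon is 802 − 6/2 + 1 = 800.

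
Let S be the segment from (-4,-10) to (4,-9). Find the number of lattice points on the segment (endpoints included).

The number of lattice points on a segment between lattice points is gcd(|Δx|,|Δy|) + 1 = gcd(8,1) + 1 = 1 + 1 = 2.

2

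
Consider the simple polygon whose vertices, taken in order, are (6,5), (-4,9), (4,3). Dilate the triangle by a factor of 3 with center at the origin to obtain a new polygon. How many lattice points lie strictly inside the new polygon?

By the shoelace formula, twice the signed area is |(6·9 − (-4)·5) + ((-4)·3 − 4·9) + (4·5 − 6·3)| = 28, so the area is 14.
Along each edge there are gcd(|Δx|,|Δy|)+1 lattice points, so counting each shared vertex once the boundary has gcd(10,4) + gcd(8,6) + gcd(2,2) = 2+2+2 = 6.
Scaling by 3 multiplies the area by 3² = 9 (so the new area is 126) and multiplies the boundary lattice-point count by 3, giving 18.
By Pick's theorem, the interior count of the dilated polygon is 126 − 18/2 + 1 = 118.

118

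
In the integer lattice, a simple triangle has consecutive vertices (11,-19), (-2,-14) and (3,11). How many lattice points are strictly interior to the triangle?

Using the shoelace formula, 2A = |[11·(-14) − (-2)·(-19)] + [(-2)·11 − 3·(-14)] + [3·(-19) − 11·11]| = 350, so the area is 175.
Along each edge there are gcd(|Δx|,|Δy|)+1 lattice points, so counting each shared vertex once the boundary has gcd(13,5) + gcd(5,25) + gcd(8,30) = 1+5+2 = 8.
Pick's theorem gives I = A − B/2 + 1 = 175 − 8/2 + 1 = 172.

172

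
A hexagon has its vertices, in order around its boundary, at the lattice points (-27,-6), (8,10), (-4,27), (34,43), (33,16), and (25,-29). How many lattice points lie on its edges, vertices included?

7

The number of boundary lattice points is Σ gcd(|Δx|,|Δy|) = gcd(35,16) + gcd(12,17) + gcd(38,16) + gcd(1,27) + gcd(8,45) + gcd(52,23) = 1+1+2+1+1+1 = 7.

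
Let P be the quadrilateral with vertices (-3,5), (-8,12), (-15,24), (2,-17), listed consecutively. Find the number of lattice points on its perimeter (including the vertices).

4

Along each edge there are gcd(|Δx|,|Δy|)+1 lattice points, so counting each shared vertex once the boundary has gcd(5,7) + gcd(7,12) + gcd(17,41) + gcd(5,22) = 1+1+1+1 = 4.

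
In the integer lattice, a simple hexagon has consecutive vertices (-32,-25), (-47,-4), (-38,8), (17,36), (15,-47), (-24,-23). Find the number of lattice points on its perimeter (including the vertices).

The number of boundary lattice points is Σ gcd(|Δx|,|Δy|) = gcd(15,21) + gcd(9,12) + gcd(55,28) + gcd(2,83) + gcd(39,24) + gcd(8,2) = 3+3+1+1+3+2 = 13.

13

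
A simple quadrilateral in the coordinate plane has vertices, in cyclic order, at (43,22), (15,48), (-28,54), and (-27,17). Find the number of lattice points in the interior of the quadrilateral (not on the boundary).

The shoelace formula gives twice the area as |[43·48 − 15·22] + [15·54 − (-28)·48] + [(-28)·17 − (-27)·54] + [(-27)·22 − 43·17]| = 3545, so the area is 3545/2.
The number of boundary lattice points is Σ gcd(|Δx|,|Δy|) = gcd(28,26) + gcd(43,6) + gcd(1,37) + gcd(70,5) = 2+1+1+5 = 9.
Pick's theorem gives I = A − B/2 + 1 = 3545/2 − 9/2 + 1 = 1769.

1769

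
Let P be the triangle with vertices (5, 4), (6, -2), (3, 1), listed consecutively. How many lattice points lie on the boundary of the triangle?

Summing gcd(|Δx|,|Δy|) over the edges gives the boundary count: gcd(1,6) + gcd(3,3) + gcd(2,3) = 1+3+1 = 5.

5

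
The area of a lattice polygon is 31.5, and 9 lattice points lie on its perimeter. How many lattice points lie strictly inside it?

28

From Pick's theorem, I = A − B/2 + 1 = 31.5 − 9/2 + 1 = 28.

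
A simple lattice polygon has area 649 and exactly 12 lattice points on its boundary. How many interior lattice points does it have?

Pick's theorem A = I + B/2 − 1 rearranges to I = A − B/2 + 1 = 649 − 12/2 + 1 = 644.

644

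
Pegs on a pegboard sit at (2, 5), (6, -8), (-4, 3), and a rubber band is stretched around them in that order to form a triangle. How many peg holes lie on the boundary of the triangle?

4

Summing gcd(|Δx|,|Δy|) over the edges gives the boundary count: gcd(4,13) + gcd(10,11) + gcd(6,2) = 1+1+2 = 4.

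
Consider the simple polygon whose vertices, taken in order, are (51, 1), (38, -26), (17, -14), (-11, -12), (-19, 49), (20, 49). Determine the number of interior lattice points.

3462

The shoelace formula gives twice the area as |[51·(-26) − 38·1] + [38·(-14) − 17·(-26)] + [17·(-12) − (-11)·(-14)] + [(-11)·49 − (-19)·(-12)] + [(-19)·49 − 20·49] + [20·1 − 51·49]| = 6969, so the area is 3484.5.
Summing gcd(|Δx|,|Δy|) over the edges gives the boundary count: gcd(13,27) + gcd(21,12) + gcd(28,2) + gcd(8,61) + gcd(39,0) + gcd(31,48) = 1+3+2+1+39+1 = 47.
By Pick's theorem A = I + B/2 − 1, so I = 3484.5 − 47/2 + 1 = 3462.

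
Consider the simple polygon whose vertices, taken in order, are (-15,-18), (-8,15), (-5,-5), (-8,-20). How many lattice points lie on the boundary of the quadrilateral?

The number of boundary lattice points is Σ gcd(|Δx|,|Δy|) = gcd(7,33) + gcd(3,20) + gcd(3,15) + gcd(7,2) = 1+1+3+1 = 6.

6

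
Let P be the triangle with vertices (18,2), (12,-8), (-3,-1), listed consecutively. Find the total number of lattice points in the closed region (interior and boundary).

100

The shoelace formula gives twice the area as |[18·(-8) − 12·2] + [12·(-1) − (-3)·(-8)] + [(-3)·2 − 18·(-1)]| = 192, so the area is 96.
Summing gcd(|Δx|,|Δy|) over the edges gives the boundary count: gcd(6,10) + gcd(15,7) + gcd(21,3) = 2+1+3 = 6.
Pick's theorem gives I = A − B/2 + 1 = 96 − 6/2 + 1 = 94, so the closed region contains I + B = 94 + 6 = 100 lattice points.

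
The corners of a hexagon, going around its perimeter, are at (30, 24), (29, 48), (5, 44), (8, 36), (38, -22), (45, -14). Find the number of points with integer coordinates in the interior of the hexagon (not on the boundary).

Using the shoelace formula, 2A = |(30·48 − 29·24) + (29·44 − 5·48) + (5·36 − 8·44) + (8·(-22) − 38·36) + (38·(-14) − 45·(-22)) + (45·24 − 30·(-14))| = 2022, so the area is 1011.
Summing gcd(|Δx|,|Δy|) over the edges gives the boundary count: gcd(1,24) + gcd(24,4) + gcd(3,8) + gcd(30,58) + gcd(7,8) + gcd(15,38) = 1+4+1+2+1+1 = 10.
Pick's theorem gives I = A − B/2 + 1 = 1011 − 10/2 + 1 = 1007.

1007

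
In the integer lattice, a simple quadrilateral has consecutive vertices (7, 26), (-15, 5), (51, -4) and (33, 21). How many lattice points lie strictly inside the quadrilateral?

1070

By the shoelace formula, twice the signed area is |(7·5 − (-15)·26) + ((-15)·(-4) − 51·5) + (51·21 − 33·(-4)) + (33·26 − 7·21)| = 2144, so the area is 1072.
Along each edge there are gcd(|Δx|,|Δy|)+1 lattice points, so counting each shared vertex once the boundary has gcd(22,21) + gcd(66,9) + gcd(18,25) + gcd(26,5) = 1+3+1+1 = 6.
Pick's theorem gives I = A − B/2 + 1 = 1072 − 6/2 + 1 = 1070.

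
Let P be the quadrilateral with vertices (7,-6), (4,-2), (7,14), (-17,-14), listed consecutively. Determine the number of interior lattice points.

204

The shoelace formula gives twice the area as |(7·(-2) − 4·(-6)) + (4·14 − 7·(-2)) + (7·(-14) − (-17)·14) + ((-17)·(-6) − 7·(-14))| = 420, so the area is 210.
Summing gcd(|Δx|,|Δy|) over the edges gives the boundary count: gcd(3,4) + gcd(3,16) + gcd(24,28) + gcd(24,8) = 1+1+4+8 = 14.
By Pick's theorem A = I + B/2 − 1, so I = 210 − 14/2 + 1 = 204.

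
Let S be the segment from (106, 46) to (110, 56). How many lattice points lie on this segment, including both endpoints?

3

The number of lattice points on a segment between lattice points is gcd(|Δx|,|Δy|) + 1 = gcd(4,10) + 1 = 2 + 1 = 3.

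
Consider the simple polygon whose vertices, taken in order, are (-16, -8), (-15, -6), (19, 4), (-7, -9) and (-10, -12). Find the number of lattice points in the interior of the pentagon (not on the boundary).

106

By the shoelace formula, twice the signed area is |[(-16)·(-6) − (-15)·(-8)] + [(-15)·4 − 19·(-6)] + [19·(-9) − (-7)·4] + [(-7)·(-12) − (-10)·(-9)] + [(-10)·(-8) − (-16)·(-12)]| = 231, so the area is 231/2.
The number of boundary lattice points is Σ gcd(|Δx|,|Δy|) = gcd(1,2) + gcd(34,10) + gcd(26,13) + gcd(3,3) + gcd(6,4) = 1+2+13+3+2 = 21.
By Pick's theorem A = I + B/2 − 1, so I = 231/2 − 21/2 + 1 = 106.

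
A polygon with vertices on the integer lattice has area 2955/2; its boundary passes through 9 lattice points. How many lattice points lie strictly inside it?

1474

Pick's theorem A = I + B/2 − 1 rearranges to I = A − B/2 + 1 = 2955/2 − 9/2 + 1 = 1474.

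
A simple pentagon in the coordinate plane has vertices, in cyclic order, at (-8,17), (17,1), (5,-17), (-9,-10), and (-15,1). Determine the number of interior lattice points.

593

By the shoelace formula, twice the signed area is |((-8)·1 − 17·17) + (17·(-17) − 5·1) + (5·(-10) − (-9)·(-17)) + ((-9)·1 − (-15)·(-10)) + ((-15)·17 − (-8)·1)| = 1200, so the area is 600.
Summing gcd(|Δx|,|Δy|) over the edges gives the boundary count: gcd(25,16) + gcd(12,18) + gcd(14,7) + gcd(6,11) + gcd(7,16) = 1+6+7+1+1 = 16.
By Pick's theorem A = I + B/2 − 1, so I = 600 − 16/2 + 1 = 593.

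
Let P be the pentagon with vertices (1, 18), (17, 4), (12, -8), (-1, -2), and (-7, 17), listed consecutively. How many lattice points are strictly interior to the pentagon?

344

The shoelace formula gives twice the area as |(1·4 − 17·18) + (17·(-8) − 12·4) + (12·(-2) − (-1)·(-8)) + ((-1)·17 − (-7)·(-2)) + ((-7)·18 − 1·17)| = 692, so the area is 346.
The number of boundary lattice points is Σ gcd(|Δx|,|Δy|) = gcd(16,14) + gcd(5,12) + gcd(13,6) + gcd(6,19) + gcd(8,1) = 2+1+1+1+1 = 6.
Pick's theorem gives I = A − B/2 + 1 = 346 − 6/2 + 1 = 344.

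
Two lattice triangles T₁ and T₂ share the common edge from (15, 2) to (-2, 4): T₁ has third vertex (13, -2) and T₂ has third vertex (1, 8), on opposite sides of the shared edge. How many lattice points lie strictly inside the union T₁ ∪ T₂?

The union is the simple quadrilateral with vertices (15, 2), (13, -2), (-2, 4), (1, 8) in order.
Using the shoelace formula, 2A = |[15·(-2) − 13·2] + [13·4 − (-2)·(-2)] + [(-2)·8 − 1·4] + [1·2 − 15·8]| = 146, so the area is 73.
Along each edge there are gcd(|Δx|,|Δy|)+1 lattice points, so counting each shared vertex once the boundary has gcd(2,4) + gcd(15,6) + gcd(3,4) + gcd(14,6) = 2+3+1+2 = 8.
By Pick's theorem I = A − B/2 + 1 = 73 − 8/2 + 1 = 70.

70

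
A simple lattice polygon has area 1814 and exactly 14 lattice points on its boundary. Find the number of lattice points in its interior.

1808

Pick's theorem A = I + B/2 − 1 rearranges to I = A − B/2 + 1 = 1814 − 14/2 + 1 = 1808.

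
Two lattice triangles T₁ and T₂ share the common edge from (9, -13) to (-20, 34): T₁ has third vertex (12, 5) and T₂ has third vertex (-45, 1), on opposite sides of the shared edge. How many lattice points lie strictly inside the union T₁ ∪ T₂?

1395

The union is the simple quadrilateral with vertices (9, -13), (12, 5), (-20, 34), (-45, 1) in order.
Using the shoelace formula, 2A = |[9·5 − 12·(-13)] + [12·34 − (-20)·5] + [(-20)·1 − (-45)·34] + [(-45)·(-13) − 9·1]| = 2795, so the area is 2795/2.
Along each edge there are gcd(|Δx|,|Δy|)+1 lattice points, so counting each shared vertex once the boundary has gcd(3,18) + gcd(32,29) + gcd(25,33) + gcd(54,14) = 3+1+1+2 = 7.
By Pick's theorem I = A − B/2 + 1 = 2795/2 − 7/2 + 1 = 1395.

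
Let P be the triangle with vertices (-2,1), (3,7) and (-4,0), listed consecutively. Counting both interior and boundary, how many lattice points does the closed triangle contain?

9

The shoelace formula gives twice the area as |((-2)·7 − 3·1) + (3·0 − (-4)·7) + ((-4)·1 − (-2)·0)| = 7, so the area is 3.5.
Along each edge there are gcd(|Δx|,|Δy|)+1 lattice points, so counting each shared vertex once the boundary has gcd(5,6) + gcd(7,7) + gcd(2,1) = 1+7+1 = 9.
Pick's theorem gives I = A − B/2 + 1 = 3.5 − 9/2 + 1 = 0, so the closed region contains I + B = 0 + 9 = 9 lattice points.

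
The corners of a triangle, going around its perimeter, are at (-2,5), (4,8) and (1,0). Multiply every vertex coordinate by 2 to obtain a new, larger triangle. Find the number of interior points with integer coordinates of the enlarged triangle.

74

The shoelace formula gives twice the area as |((-2)·8 − 4·5) + (4·0 − 1·8) + (1·5 − (-2)·0)| = 39, so the area is 19.5.
Along each edge there are gcd(|Δx|,|Δy|)+1 lattice points, so counting each shared vertex once the boundary has gcd(6,3) + gcd(3,8) + gcd(3,5) = 3+1+1 = 5.
Scaling by 2 multiplies the area by 2² = 4 (so the new area is 78) and multiplies the boundary lattice-point count by 2, giving 10.
By Pick's theorem, the interior count of the dilated polygon is 78 − 10/2 + 1 = 74.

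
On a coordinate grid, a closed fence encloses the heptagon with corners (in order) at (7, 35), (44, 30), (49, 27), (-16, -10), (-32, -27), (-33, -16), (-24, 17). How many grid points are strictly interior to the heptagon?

By the shoelace formula, twice the signed area is |(7·30 − 44·35) + (44·27 − 49·30) + (49·(-10) − (-16)·27) + ((-16)·(-27) − (-32)·(-10)) + ((-32)·(-16) − (-33)·(-27)) + ((-33)·17 − (-24)·(-16)) + ((-24)·35 − 7·17)| = 3841, so the area is 1920.5.
The number of boundary lattice points is Σ gcd(|Δx|,|Δy|) = gcd(37,5) + gcd(5,3) + gcd(65,37) + gcd(16,17) + gcd(1,11) + gcd(9,33) + gcd(31,18) = 1+1+1+1+1+3+1 = 9.
Pick's theorem gives I = A − B/2 + 1 = 1920.5 − 9/2 + 1 = 1917.

1917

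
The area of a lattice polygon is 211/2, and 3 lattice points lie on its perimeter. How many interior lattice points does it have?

Pick's theorem A = I + B/2 − 1 rearranges to I = A − B/2 + 1 = 211/2 − 3/2 + 1 = 105.

105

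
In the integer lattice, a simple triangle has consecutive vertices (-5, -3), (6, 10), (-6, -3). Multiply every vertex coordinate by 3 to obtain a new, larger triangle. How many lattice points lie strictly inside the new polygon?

55

By the shoelace formula, twice the signed area is |[(-5)·10 − 6·(-3)] + [6·(-3) − (-6)·10] + [(-6)·(-3) − (-5)·(-3)]| = 13, so the area is 13/2.
Along each edge there are gcd(|Δx|,|Δy|)+1 lattice points, so counting each shared vertex once the boundary has gcd(11,13) + gcd(12,13) + gcd(1,0) = 1+1+1 = 3.
Scaling by 3 multiplies the area by 3² = 9 (so the new area is 58.5) and multiplies the boundary lattice-point count by 3, giving 9.
By Pick's theorem, the interior count of the dilated polygon is 58.5 − 9/2 + 1 = 55.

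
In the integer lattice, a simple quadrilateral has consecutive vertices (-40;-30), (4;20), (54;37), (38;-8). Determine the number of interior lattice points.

The shoelace formula gives twice the area as |[(-40)·20 − 4·(-30)] + [4·37 − 54·20] + [54·(-8) − 38·37] + [38·(-30) − (-40)·(-8)]| = 4910, so the area is 2455.
The number of boundary lattice points is Σ gcd(|Δx|,|Δy|) = gcd(44,50) + gcd(50,17) + gcd(16,45) + gcd(78,22) = 2+1+1+2 = 6.
Pick's theorem gives I = A − B/2 + 1 = 2455 − 6/2 + 1 = 2453.

2453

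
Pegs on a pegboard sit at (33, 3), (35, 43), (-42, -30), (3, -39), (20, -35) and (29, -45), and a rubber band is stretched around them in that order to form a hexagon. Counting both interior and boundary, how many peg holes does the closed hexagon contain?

The shoelace formula gives twice the area as |[33·43 − 35·3] + [35·(-30) − (-42)·43] + [(-42)·(-39) − 3·(-30)] + [3·(-35) − 20·(-39)] + [20·(-45) − 29·(-35)] + [29·3 − 33·(-45)]| = 6160, so the area is 3080.
Along each edge there are gcd(|Δx|,|Δy|)+1 lattice points, so counting each shared vertex once the boundary has gcd(2,40) + gcd(77,73) + gcd(45,9) + gcd(17,4) + gcd(9,10) + gcd(4,48) = 2+1+9+1+1+4 = 18.
Pick's theorem gives I = A − B/2 + 1 = 3080 − 18/2 + 1 = 3072, so the closed region contains I + B = 3072 + 18 = 3090 lattice points.

3090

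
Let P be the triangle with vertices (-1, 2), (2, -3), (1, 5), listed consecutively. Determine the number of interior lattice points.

Using the shoelace formula, 2A = |[(-1)·(-3) − 2·2] + [2·5 − 1·(-3)] + [1·2 − (-1)·5]| = 19, so the area is 19/2.
Along each edge there are gcd(|Δx|,|Δy|)+1 lattice points, so counting each shared vertex once the boundary has gcd(3,5) + gcd(1,8) + gcd(2,3) = 1+1+1 = 3.
Pick's theorem gives I = A − B/2 + 1 = 19/2 − 3/2 + 1 = 9.

9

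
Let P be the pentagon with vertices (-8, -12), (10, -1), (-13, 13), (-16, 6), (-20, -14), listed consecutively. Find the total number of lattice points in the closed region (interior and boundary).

The shoelace formula gives twice the area as |[(-8)·(-1) − 10·(-12)] + [10·13 − (-13)·(-1)] + [(-13)·6 − (-16)·13] + [(-16)·(-14) − (-20)·6] + [(-20)·(-12) − (-8)·(-14)]| = 847, so the area is 423.5.
The number of boundary lattice points is Σ gcd(|Δx|,|Δy|) = gcd(18,11) + gcd(23,14) + gcd(3,7) + gcd(4,20) + gcd(12,2) = 1+1+1+4+2 = 9.
Pick's theorem gives I = A − B/2 + 1 = 423.5 − 9/2 + 1 = 420, so the closed region contains I + B = 420 + 9 = 429 lattice points.

429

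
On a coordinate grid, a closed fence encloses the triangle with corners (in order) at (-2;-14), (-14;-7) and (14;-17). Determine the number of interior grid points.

37

By the shoelace formula, twice the signed area is |((-2)·(-7) − (-14)·(-14)) + ((-14)·(-17) − 14·(-7)) + (14·(-14) − (-2)·(-17))| = 76, so the area is 38.
Along each edge there are gcd(|Δx|,|Δy|)+1 lattice points, so counting each shared vertex once the boundary has gcd(12,7) + gcd(28,10) + gcd(16,3) = 1+2+1 = 4.
Pick's theorem gives I = A − B/2 + 1 = 38 − 4/2 + 1 = 37.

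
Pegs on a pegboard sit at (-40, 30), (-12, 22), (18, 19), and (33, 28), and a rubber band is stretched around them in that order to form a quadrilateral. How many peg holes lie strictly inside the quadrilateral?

417

Using the shoelace formula, 2A = |[(-40)·22 − (-12)·30] + [(-12)·19 − 18·22] + [18·28 − 33·19] + [33·30 − (-40)·28]| = 843, so the area is 843/2.
The number of boundary lattice points is Σ gcd(|Δx|,|Δy|) = gcd(28,8) + gcd(30,3) + gcd(15,9) + gcd(73,2) = 4+3+3+1 = 11.
By Pick's theorem A = I + B/2 − 1, so I = 843/2 − 11/2 + 1 = 417.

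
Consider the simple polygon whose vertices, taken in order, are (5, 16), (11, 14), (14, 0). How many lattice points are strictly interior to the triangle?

Using the shoelace formula, 2A = |(5·14 − 11·16) + (11·0 − 14·14) + (14·16 − 5·0)| = 78, so the area is 39.
Along each edge there are gcd(|Δx|,|Δy|)+1 lattice points, so counting each shared vertex once the boundary has gcd(6,2) + gcd(3,14) + gcd(9,16) = 2+1+1 = 4.
Pick's theorem gives I = A − B/2 + 1 = 39 − 4/2 + 1 = 38.

38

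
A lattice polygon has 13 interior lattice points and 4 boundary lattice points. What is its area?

14

By Pick's theorem, A = I + B/2 − 1 = 13 + 4/2 − 1 = 14.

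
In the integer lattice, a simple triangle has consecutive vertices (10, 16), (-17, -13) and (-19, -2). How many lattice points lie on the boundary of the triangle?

3

The number of boundary lattice points is Σ gcd(|Δx|,|Δy|) = gcd(27,29) + gcd(2,11) + gcd(29,18) = 1+1+1 = 3.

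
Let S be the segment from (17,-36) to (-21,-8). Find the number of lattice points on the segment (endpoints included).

The number of lattice points on a segment between lattice points is gcd(|Δx|,|Δy|) + 1 = gcd(38,28) + 1 = 2 + 1 = 3.

3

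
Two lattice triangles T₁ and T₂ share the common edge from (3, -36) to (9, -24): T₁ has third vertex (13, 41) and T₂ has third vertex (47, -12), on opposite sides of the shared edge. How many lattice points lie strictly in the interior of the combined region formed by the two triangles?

The union is the simple quadrilateral with vertices (3, -36), (13, 41), (9, -24), (47, -12) in order.
By the shoelace formula, twice the signed area is |[3·41 − 13·(-36)] + [13·(-24) − 9·41] + [9·(-12) − 47·(-24)] + [47·(-36) − 3·(-12)]| = 726, so the area is 363.
The number of boundary lattice points is Σ gcd(|Δx|,|Δy|) = gcd(10,77) + gcd(4,65) + gcd(38,12) + gcd(44,24) = 1+1+2+4 = 8.
By Pick's theorem I = A − B/2 + 1 = 363 − 8/2 + 1 = 360.

360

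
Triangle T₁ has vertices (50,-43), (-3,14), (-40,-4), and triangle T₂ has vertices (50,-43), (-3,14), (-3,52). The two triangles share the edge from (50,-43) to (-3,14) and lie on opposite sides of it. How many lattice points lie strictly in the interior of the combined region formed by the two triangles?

The union is the simple quadrilateral with vertices (50,-43), (-40,-4), (-3,14), (-3,52) in order.
The shoelace formula gives twice the area as |(50·(-4) − (-40)·(-43)) + ((-40)·14 − (-3)·(-4)) + ((-3)·52 − (-3)·14) + ((-3)·(-43) − 50·52)| = 5077, so the area is 2538.5.
Along each edge there are gcd(|Δx|,|Δy|)+1 lattice points, so counting each shared vertex once the boundary has gcd(90,39) + gcd(37,18) + gcd(0,38) + gcd(53,95) = 3+1+38+1 = 43.
By Pick's theorem I = A − B/2 + 1 = 2538.5 − 43/2 + 1 = 2518.

2518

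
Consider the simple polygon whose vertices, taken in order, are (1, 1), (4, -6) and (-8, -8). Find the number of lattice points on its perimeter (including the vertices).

12

Summing gcd(|Δx|,|Δy|) over the edges gives the boundary count: gcd(3,7) + gcd(12,2) + gcd(9,9) = 1+2+9 = 12.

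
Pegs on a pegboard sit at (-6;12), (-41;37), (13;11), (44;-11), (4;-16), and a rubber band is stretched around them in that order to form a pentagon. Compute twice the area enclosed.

The shoelace formula gives twice the area as |[(-6)·37 − (-41)·12] + [(-41)·11 − 13·37] + [13·(-11) − 44·11] + [44·(-16) − 4·(-11)] + [4·12 − (-6)·(-16)]| = 1997, so the area is 998.5.

1997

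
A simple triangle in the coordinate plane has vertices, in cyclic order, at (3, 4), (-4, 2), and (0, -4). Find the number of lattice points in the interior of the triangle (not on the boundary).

By the shoelace formula, twice the signed area is |[3·2 − (-4)·4] + [(-4)·(-4) − 0·2] + [0·4 − 3·(-4)]| = 50, so the area is 25.
Summing gcd(|Δx|,|Δy|) over the edges gives the boundary count: gcd(7,2) + gcd(4,6) + gcd(3,8) = 1+2+1 = 4.
By Pick's theorem A = I + B/2 − 1, so I = 25 − 4/2 + 1 = 24.

24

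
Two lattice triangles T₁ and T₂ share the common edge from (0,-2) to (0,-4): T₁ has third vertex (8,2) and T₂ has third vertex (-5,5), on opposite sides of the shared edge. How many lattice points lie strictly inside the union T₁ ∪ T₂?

10

The union is the simple quadrilateral with vertices (0,-2), (8,2), (0,-4), (-5,5) in order.
By the shoelace formula, twice the signed area is |[0·2 − 8·(-2)] + [8·(-4) − 0·2] + [0·5 − (-5)·(-4)] + [(-5)·(-2) − 0·5]| = 26, so the area is 13.
Summing gcd(|Δx|,|Δy|) over the edges gives the boundary count: gcd(8,4) + gcd(8,6) + gcd(5,9) + gcd(5,7) = 4+2+1+1 = 8.
By Pick's theorem I = A − B/2 + 1 = 13 − 8/2 + 1 = 10.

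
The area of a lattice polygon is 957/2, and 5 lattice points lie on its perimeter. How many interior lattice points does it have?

477

Pick's theorem A = I + B/2 − 1 rearranges to I = A − B/2 + 1 = 957/2 − 5/2 + 1 = 477.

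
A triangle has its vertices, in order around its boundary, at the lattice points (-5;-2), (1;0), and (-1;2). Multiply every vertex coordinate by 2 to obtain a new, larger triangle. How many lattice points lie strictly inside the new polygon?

Using the shoelace formula, 2A = |((-5)·0 − 1·(-2)) + (1·2 − (-1)·0) + ((-1)·(-2) − (-5)·2)| = 16, so the area is 8.
Along each edge there are gcd(|Δx|,|Δy|)+1 lattice points, so counting each shared vertex once the boundary has gcd(6,2) + gcd(2,2) + gcd(4,4) = 2+2+4 = 8.
Scaling by 2 multiplies the area by 2² = 4 (so the new area is 32) and multiplies the boundary lattice-point count by 2, giving 16.
By Pick's theorem, the interior count of the dilated polygon is 32 − 16/2 + 1 = 25.

25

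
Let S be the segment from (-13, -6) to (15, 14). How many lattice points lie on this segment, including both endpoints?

5

The number of lattice points on a segment between lattice points is gcd(|Δx|,|Δy|) + 1 = gcd(28,20) + 1 = 4 + 1 = 5.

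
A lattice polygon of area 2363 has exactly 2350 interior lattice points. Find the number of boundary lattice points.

28

Pick's theorem gives A = I + B/2 − 1, so B = 2(A − I + 1) = 2(2363 − 2350 + 1) = 28.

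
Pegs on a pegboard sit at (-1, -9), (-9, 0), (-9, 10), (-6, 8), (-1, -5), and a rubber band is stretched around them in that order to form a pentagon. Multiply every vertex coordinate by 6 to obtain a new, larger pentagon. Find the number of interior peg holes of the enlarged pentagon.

By the shoelace formula, twice the signed area is |[(-1)·0 − (-9)·(-9)] + [(-9)·10 − (-9)·0] + [(-9)·8 − (-6)·10] + [(-6)·(-5) − (-1)·8] + [(-1)·(-9) − (-1)·(-5)]| = 141, so the area is 70.5.
The number of boundary lattice points is Σ gcd(|Δx|,|Δy|) = gcd(8,9) + gcd(0,10) + gcd(3,2) + gcd(5,13) + gcd(0,4) = 1+10+1+1+4 = 17.
Scaling by 6 multiplies the area by 6² = 36 (so the new area is 2538) and multiplies the boundary lattice-point count by 6, giving 102.
By Pick's theorem, the interior count of the dilated polygon is 2538 − 102/2 + 1 = 2488.

2488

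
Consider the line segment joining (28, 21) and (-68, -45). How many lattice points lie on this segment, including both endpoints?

7

The number of lattice points on a segment between lattice points is gcd(|Δx|,|Δy|) + 1 = gcd(96,66) + 1 = 6 + 1 = 7.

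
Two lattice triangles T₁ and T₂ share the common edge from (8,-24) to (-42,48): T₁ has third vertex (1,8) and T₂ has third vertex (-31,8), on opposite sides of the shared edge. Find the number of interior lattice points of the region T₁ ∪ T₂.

1151

The union is the simple quadrilateral with vertices (8,-24), (1,8), (-42,48), (-31,8) in order.
Using the shoelace formula, 2A = |[8·8 − 1·(-24)] + [1·48 − (-42)·8] + [(-42)·8 − (-31)·48] + [(-31)·(-24) − 8·8]| = 2304, so the area is 1152.
The number of boundary lattice points is Σ gcd(|Δx|,|Δy|) = gcd(7,32) + gcd(43,40) + gcd(11,40) + gcd(39,32) = 1+1+1+1 = 4.
By Pick's theorem I = A − B/2 + 1 = 1152 − 4/2 + 1 = 1151.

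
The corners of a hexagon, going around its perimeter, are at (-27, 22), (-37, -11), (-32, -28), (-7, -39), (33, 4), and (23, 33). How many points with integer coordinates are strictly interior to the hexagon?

3248

Using the shoelace formula, 2A = |[(-27)·(-11) − (-37)·22] + [(-37)·(-28) − (-32)·(-11)] + [(-32)·(-39) − (-7)·(-28)] + [(-7)·4 − 33·(-39)] + [33·33 − 23·4] + [23·22 − (-27)·33]| = 6500, so the area is 3250.
Along each edge there are gcd(|Δx|,|Δy|)+1 lattice points, so counting each shared vertex once the boundary has gcd(10,33) + gcd(5,17) + gcd(25,11) + gcd(40,43) + gcd(10,29) + gcd(50,11) = 1+1+1+1+1+1 = 6.
Pick's theorem gives I = A − B/2 + 1 = 3250 − 6/2 + 1 = 3248.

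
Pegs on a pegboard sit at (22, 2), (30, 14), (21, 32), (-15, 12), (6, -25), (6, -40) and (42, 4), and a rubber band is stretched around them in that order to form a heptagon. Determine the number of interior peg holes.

Using the shoelace formula, 2A = |(22·14 − 30·2) + (30·32 − 21·14) + (21·12 − (-15)·32) + ((-15)·(-25) − 6·12) + (6·(-40) − 6·(-25)) + (6·4 − 42·(-40)) + (42·2 − 22·4)| = 3559, so the area is 1779.5.
The number of boundary lattice points is Σ gcd(|Δx|,|Δy|) = gcd(8,12) + gcd(9,18) + gcd(36,20) + gcd(21,37) + gcd(0,15) + gcd(36,44) + gcd(20,2) = 4+9+4+1+15+4+2 = 39.
Pick's theorem gives I = A − B/2 + 1 = 1779.5 − 39/2 + 1 = 1761.

1761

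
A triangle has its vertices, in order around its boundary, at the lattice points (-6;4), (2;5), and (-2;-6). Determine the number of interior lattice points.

By the shoelace formula, twice the signed area is |((-6)·5 − 2·4) + (2·(-6) − (-2)·5) + ((-2)·4 − (-6)·(-6))| = 84, so the area is 42.
Along each edge there are gcd(|Δx|,|Δy|)+1 lattice points, so counting each shared vertex once the boundary has gcd(8,1) + gcd(4,11) + gcd(4,10) = 1+1+2 = 4.
By Pick's theorem A = I + B/2 − 1, so I = 42 − 4/2 + 1 = 41.

41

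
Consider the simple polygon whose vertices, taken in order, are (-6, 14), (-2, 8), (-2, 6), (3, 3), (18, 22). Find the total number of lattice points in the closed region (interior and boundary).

The shoelace formula gives twice the area as |((-6)·8 − (-2)·14) + ((-2)·6 − (-2)·8) + ((-2)·3 − 3·6) + (3·22 − 18·3) + (18·14 − (-6)·22)| = 356, so the area is 178.
Summing gcd(|Δx|,|Δy|) over the edges gives the boundary count: gcd(4,6) + gcd(0,2) + gcd(5,3) + gcd(15,19) + gcd(24,8) = 2+2+1+1+8 = 14.
Pick's theorem gives I = A − B/2 + 1 = 178 − 14/2 + 1 = 172, so the closed region contains I + B = 172 + 14 = 186 lattice points.

186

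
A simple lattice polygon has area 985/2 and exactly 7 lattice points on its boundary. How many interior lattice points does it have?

490

From Pick's theorem, I = A − B/2 + 1 = 985/2 − 7/2 + 1 = 490.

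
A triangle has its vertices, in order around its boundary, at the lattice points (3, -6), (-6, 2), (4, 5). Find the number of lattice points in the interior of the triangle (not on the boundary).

The shoelace formula gives twice the area as |(3·2 − (-6)·(-6)) + ((-6)·5 − 4·2) + (4·(-6) − 3·5)| = 107, so the area is 53.5.
The number of boundary lattice points is Σ gcd(|Δx|,|Δy|) = gcd(9,8) + gcd(10,3) + gcd(1,11) = 1+1+1 = 3.
Pick's theorem gives I = A − B/2 + 1 = 53.5 − 3/2 + 1 = 53.

53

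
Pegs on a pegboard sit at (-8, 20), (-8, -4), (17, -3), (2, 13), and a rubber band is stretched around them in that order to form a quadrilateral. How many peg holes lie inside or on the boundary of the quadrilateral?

342

Using the shoelace formula, 2A = |((-8)·(-4) − (-8)·20) + ((-8)·(-3) − 17·(-4)) + (17·13 − 2·(-3)) + (2·20 − (-8)·13)| = 655, so the area is 655/2.
Along each edge there are gcd(|Δx|,|Δy|)+1 lattice points, so counting each shared vertex once the boundary has gcd(0,24) + gcd(25,1) + gcd(15,16) + gcd(10,7) = 24+1+1+1 = 27.
Pick's theorem gives I = A − B/2 + 1 = 655/2 − 27/2 + 1 = 315, so the closed region contains I + B = 315 + 27 = 342 lattice points.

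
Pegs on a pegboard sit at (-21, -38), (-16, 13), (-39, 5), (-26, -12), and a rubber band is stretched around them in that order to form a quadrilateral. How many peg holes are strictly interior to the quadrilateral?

439

Using the shoelace formula, 2A = |((-21)·13 − (-16)·(-38)) + ((-16)·5 − (-39)·13) + ((-39)·(-12) − (-26)·5) + ((-26)·(-38) − (-21)·(-12))| = 880, so the area is 440.
Along each edge there are gcd(|Δx|,|Δy|)+1 lattice points, so counting each shared vertex once the boundary has gcd(5,51) + gcd(23,8) + gcd(13,17) + gcd(5,26) = 1+1+1+1 = 4.
Pick's theorem gives I = A − B/2 + 1 = 440 − 4/2 + 1 = 439.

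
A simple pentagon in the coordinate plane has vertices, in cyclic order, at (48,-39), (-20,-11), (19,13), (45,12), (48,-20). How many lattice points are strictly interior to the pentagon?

2039

The shoelace formula gives twice the area as |(48·(-11) − (-20)·(-39)) + ((-20)·13 − 19·(-11)) + (19·12 − 45·13) + (45·(-20) − 48·12) + (48·(-39) − 48·(-20))| = 4104, so the area is 2052.
The number of boundary lattice points is Σ gcd(|Δx|,|Δy|) = gcd(68,28) + gcd(39,24) + gcd(26,1) + gcd(3,32) + gcd(0,19) = 4+3+1+1+19 = 28.
Pick's theorem gives I = A − B/2 + 1 = 2052 − 28/2 + 1 = 2039.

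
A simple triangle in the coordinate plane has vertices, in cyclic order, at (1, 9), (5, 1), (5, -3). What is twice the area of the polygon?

Using the shoelace formula, 2A = |[1·1 − 5·9] + [5·(-3) − 5·1] + [5·9 − 1·(-3)]| = 16, so the area is 8.

16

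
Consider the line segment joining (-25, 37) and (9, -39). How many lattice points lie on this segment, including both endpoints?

The number of lattice points on a segment between lattice points is gcd(|Δx|,|Δy|) + 1 = gcd(34,76) + 1 = 2 + 1 = 3.

3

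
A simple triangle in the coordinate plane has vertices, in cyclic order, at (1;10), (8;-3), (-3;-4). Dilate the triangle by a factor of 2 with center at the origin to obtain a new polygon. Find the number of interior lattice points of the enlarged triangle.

The shoelace formula gives twice the area as |[1·(-3) − 8·10] + [8·(-4) − (-3)·(-3)] + [(-3)·10 − 1·(-4)]| = 150, so the area is 75.
The number of boundary lattice points is Σ gcd(|Δx|,|Δy|) = gcd(7,13) + gcd(11,1) + gcd(4,14) = 1+1+2 = 4.
Scaling by 2 multiplies the area by 2² = 4 (so the new area is 300) and multiplies the boundary lattice-point count by 2, giving 8.
By Pick's theorem, the interior count of the dilated polygon is 300 − 8/2 + 1 = 297.

297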